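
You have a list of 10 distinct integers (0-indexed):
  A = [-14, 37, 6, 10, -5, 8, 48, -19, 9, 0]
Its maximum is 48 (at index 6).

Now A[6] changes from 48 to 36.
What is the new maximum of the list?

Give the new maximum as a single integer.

Answer: 37

Derivation:
Old max = 48 (at index 6)
Change: A[6] 48 -> 36
Changed element WAS the max -> may need rescan.
  Max of remaining elements: 37
  New max = max(36, 37) = 37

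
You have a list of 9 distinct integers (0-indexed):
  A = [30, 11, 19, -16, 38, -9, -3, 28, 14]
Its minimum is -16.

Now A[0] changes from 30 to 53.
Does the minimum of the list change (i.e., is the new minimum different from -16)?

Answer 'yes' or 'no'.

Old min = -16
Change: A[0] 30 -> 53
Changed element was NOT the min; min changes only if 53 < -16.
New min = -16; changed? no

Answer: no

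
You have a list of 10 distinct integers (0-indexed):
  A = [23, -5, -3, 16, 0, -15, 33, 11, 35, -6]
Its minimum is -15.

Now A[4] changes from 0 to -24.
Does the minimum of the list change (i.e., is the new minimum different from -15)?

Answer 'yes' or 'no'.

Answer: yes

Derivation:
Old min = -15
Change: A[4] 0 -> -24
Changed element was NOT the min; min changes only if -24 < -15.
New min = -24; changed? yes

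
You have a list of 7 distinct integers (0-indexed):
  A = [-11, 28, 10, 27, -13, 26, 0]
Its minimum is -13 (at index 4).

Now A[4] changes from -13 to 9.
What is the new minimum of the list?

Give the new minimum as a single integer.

Answer: -11

Derivation:
Old min = -13 (at index 4)
Change: A[4] -13 -> 9
Changed element WAS the min. Need to check: is 9 still <= all others?
  Min of remaining elements: -11
  New min = min(9, -11) = -11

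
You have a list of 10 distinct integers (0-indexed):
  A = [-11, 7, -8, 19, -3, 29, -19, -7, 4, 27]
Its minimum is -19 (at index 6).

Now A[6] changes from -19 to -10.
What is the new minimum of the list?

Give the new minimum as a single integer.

Old min = -19 (at index 6)
Change: A[6] -19 -> -10
Changed element WAS the min. Need to check: is -10 still <= all others?
  Min of remaining elements: -11
  New min = min(-10, -11) = -11

Answer: -11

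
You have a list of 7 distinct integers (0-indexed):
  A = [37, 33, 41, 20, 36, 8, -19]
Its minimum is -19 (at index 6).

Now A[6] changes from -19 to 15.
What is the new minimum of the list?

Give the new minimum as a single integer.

Old min = -19 (at index 6)
Change: A[6] -19 -> 15
Changed element WAS the min. Need to check: is 15 still <= all others?
  Min of remaining elements: 8
  New min = min(15, 8) = 8

Answer: 8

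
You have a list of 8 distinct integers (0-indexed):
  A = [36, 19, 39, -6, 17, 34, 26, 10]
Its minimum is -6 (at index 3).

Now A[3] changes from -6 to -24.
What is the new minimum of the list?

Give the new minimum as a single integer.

Old min = -6 (at index 3)
Change: A[3] -6 -> -24
Changed element WAS the min. Need to check: is -24 still <= all others?
  Min of remaining elements: 10
  New min = min(-24, 10) = -24

Answer: -24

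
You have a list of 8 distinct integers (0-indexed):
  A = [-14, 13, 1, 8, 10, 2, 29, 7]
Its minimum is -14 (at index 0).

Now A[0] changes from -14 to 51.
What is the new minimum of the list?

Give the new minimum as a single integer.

Answer: 1

Derivation:
Old min = -14 (at index 0)
Change: A[0] -14 -> 51
Changed element WAS the min. Need to check: is 51 still <= all others?
  Min of remaining elements: 1
  New min = min(51, 1) = 1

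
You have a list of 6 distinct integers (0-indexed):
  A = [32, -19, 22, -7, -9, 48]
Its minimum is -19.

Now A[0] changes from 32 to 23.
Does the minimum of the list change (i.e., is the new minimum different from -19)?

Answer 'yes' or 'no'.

Old min = -19
Change: A[0] 32 -> 23
Changed element was NOT the min; min changes only if 23 < -19.
New min = -19; changed? no

Answer: no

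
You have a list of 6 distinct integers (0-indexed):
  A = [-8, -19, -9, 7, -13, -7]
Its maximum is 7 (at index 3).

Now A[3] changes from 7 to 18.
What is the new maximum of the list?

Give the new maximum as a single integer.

Answer: 18

Derivation:
Old max = 7 (at index 3)
Change: A[3] 7 -> 18
Changed element WAS the max -> may need rescan.
  Max of remaining elements: -7
  New max = max(18, -7) = 18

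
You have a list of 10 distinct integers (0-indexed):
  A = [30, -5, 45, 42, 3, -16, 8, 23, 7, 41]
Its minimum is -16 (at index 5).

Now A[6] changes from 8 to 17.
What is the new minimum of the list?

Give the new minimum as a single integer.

Old min = -16 (at index 5)
Change: A[6] 8 -> 17
Changed element was NOT the old min.
  New min = min(old_min, new_val) = min(-16, 17) = -16

Answer: -16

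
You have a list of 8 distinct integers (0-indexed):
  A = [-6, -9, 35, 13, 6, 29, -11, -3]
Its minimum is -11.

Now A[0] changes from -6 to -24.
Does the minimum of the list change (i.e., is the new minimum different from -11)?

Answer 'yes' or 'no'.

Old min = -11
Change: A[0] -6 -> -24
Changed element was NOT the min; min changes only if -24 < -11.
New min = -24; changed? yes

Answer: yes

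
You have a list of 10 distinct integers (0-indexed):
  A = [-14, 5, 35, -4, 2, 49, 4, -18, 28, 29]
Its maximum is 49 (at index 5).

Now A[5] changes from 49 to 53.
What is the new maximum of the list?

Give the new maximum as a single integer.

Answer: 53

Derivation:
Old max = 49 (at index 5)
Change: A[5] 49 -> 53
Changed element WAS the max -> may need rescan.
  Max of remaining elements: 35
  New max = max(53, 35) = 53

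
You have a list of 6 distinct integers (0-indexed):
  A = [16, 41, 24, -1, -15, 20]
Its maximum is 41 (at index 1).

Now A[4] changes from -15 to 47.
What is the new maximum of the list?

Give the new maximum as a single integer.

Old max = 41 (at index 1)
Change: A[4] -15 -> 47
Changed element was NOT the old max.
  New max = max(old_max, new_val) = max(41, 47) = 47

Answer: 47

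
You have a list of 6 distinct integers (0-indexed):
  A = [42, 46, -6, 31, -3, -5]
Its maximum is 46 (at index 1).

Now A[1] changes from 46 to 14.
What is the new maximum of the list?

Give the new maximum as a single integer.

Old max = 46 (at index 1)
Change: A[1] 46 -> 14
Changed element WAS the max -> may need rescan.
  Max of remaining elements: 42
  New max = max(14, 42) = 42

Answer: 42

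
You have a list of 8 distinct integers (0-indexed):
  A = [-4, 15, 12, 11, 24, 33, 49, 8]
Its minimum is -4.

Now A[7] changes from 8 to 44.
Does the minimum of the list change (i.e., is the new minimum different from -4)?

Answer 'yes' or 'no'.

Answer: no

Derivation:
Old min = -4
Change: A[7] 8 -> 44
Changed element was NOT the min; min changes only if 44 < -4.
New min = -4; changed? no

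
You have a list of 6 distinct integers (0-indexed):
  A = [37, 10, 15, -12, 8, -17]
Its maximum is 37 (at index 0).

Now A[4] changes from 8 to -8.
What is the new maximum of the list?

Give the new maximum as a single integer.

Answer: 37

Derivation:
Old max = 37 (at index 0)
Change: A[4] 8 -> -8
Changed element was NOT the old max.
  New max = max(old_max, new_val) = max(37, -8) = 37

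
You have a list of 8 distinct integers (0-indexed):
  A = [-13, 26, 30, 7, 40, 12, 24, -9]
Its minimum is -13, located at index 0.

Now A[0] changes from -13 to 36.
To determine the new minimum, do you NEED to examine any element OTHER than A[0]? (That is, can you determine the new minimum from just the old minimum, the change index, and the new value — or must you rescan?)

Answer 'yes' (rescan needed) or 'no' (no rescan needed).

Answer: yes

Derivation:
Old min = -13 at index 0
Change at index 0: -13 -> 36
Index 0 WAS the min and new value 36 > old min -13. Must rescan other elements to find the new min.
Needs rescan: yes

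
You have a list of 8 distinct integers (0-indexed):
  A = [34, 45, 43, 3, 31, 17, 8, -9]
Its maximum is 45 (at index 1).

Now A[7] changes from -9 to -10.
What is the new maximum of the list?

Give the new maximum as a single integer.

Old max = 45 (at index 1)
Change: A[7] -9 -> -10
Changed element was NOT the old max.
  New max = max(old_max, new_val) = max(45, -10) = 45

Answer: 45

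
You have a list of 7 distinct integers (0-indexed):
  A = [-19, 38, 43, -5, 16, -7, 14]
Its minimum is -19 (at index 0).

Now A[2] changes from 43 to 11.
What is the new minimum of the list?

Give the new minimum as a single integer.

Old min = -19 (at index 0)
Change: A[2] 43 -> 11
Changed element was NOT the old min.
  New min = min(old_min, new_val) = min(-19, 11) = -19

Answer: -19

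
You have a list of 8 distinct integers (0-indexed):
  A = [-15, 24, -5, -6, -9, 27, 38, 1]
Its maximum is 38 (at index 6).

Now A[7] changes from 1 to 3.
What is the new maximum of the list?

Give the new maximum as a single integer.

Answer: 38

Derivation:
Old max = 38 (at index 6)
Change: A[7] 1 -> 3
Changed element was NOT the old max.
  New max = max(old_max, new_val) = max(38, 3) = 38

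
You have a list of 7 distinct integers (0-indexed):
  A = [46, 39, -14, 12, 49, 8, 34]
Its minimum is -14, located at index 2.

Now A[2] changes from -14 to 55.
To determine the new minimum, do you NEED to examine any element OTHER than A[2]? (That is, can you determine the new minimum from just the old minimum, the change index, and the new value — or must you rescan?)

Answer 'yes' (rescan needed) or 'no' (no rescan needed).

Old min = -14 at index 2
Change at index 2: -14 -> 55
Index 2 WAS the min and new value 55 > old min -14. Must rescan other elements to find the new min.
Needs rescan: yes

Answer: yes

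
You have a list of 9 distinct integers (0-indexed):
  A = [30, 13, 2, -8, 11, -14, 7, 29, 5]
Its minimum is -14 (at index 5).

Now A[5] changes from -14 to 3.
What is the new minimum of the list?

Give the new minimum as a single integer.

Old min = -14 (at index 5)
Change: A[5] -14 -> 3
Changed element WAS the min. Need to check: is 3 still <= all others?
  Min of remaining elements: -8
  New min = min(3, -8) = -8

Answer: -8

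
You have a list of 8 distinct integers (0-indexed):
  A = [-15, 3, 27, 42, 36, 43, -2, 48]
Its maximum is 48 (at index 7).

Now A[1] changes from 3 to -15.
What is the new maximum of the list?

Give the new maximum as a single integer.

Answer: 48

Derivation:
Old max = 48 (at index 7)
Change: A[1] 3 -> -15
Changed element was NOT the old max.
  New max = max(old_max, new_val) = max(48, -15) = 48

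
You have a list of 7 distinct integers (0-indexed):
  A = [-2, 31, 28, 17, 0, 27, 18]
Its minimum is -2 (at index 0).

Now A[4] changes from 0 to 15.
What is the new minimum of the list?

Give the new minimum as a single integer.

Old min = -2 (at index 0)
Change: A[4] 0 -> 15
Changed element was NOT the old min.
  New min = min(old_min, new_val) = min(-2, 15) = -2

Answer: -2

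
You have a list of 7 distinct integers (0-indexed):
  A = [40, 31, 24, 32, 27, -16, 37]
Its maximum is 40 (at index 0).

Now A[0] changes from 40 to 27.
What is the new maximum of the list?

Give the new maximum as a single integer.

Answer: 37

Derivation:
Old max = 40 (at index 0)
Change: A[0] 40 -> 27
Changed element WAS the max -> may need rescan.
  Max of remaining elements: 37
  New max = max(27, 37) = 37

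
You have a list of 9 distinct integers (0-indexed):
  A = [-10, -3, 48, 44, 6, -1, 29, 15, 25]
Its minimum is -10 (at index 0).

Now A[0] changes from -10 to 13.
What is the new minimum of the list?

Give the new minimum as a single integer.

Answer: -3

Derivation:
Old min = -10 (at index 0)
Change: A[0] -10 -> 13
Changed element WAS the min. Need to check: is 13 still <= all others?
  Min of remaining elements: -3
  New min = min(13, -3) = -3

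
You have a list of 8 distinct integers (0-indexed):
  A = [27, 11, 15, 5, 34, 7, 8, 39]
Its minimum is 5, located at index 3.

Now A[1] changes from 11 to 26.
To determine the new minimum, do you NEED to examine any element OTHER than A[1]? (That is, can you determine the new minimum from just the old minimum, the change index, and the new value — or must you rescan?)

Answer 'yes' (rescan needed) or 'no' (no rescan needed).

Old min = 5 at index 3
Change at index 1: 11 -> 26
Index 1 was NOT the min. New min = min(5, 26). No rescan of other elements needed.
Needs rescan: no

Answer: no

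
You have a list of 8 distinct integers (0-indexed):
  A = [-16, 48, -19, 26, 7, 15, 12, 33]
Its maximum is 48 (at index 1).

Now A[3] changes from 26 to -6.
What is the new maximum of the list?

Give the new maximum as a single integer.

Answer: 48

Derivation:
Old max = 48 (at index 1)
Change: A[3] 26 -> -6
Changed element was NOT the old max.
  New max = max(old_max, new_val) = max(48, -6) = 48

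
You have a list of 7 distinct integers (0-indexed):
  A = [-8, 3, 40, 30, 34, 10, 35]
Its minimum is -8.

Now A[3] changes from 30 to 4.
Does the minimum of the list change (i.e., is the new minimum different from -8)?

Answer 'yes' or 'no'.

Old min = -8
Change: A[3] 30 -> 4
Changed element was NOT the min; min changes only if 4 < -8.
New min = -8; changed? no

Answer: no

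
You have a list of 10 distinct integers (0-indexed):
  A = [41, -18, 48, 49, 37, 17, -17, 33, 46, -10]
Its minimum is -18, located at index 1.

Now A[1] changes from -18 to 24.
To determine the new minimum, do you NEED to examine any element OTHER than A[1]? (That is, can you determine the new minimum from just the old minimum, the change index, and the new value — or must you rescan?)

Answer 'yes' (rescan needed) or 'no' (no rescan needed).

Answer: yes

Derivation:
Old min = -18 at index 1
Change at index 1: -18 -> 24
Index 1 WAS the min and new value 24 > old min -18. Must rescan other elements to find the new min.
Needs rescan: yes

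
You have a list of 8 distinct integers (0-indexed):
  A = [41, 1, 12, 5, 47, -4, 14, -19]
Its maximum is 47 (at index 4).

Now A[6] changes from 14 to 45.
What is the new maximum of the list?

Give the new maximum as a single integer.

Answer: 47

Derivation:
Old max = 47 (at index 4)
Change: A[6] 14 -> 45
Changed element was NOT the old max.
  New max = max(old_max, new_val) = max(47, 45) = 47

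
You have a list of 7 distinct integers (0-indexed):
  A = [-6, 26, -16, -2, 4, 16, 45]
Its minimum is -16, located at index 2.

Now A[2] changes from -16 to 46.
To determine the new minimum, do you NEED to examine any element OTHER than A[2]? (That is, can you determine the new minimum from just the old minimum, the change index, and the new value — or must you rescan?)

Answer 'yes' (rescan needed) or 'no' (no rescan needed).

Old min = -16 at index 2
Change at index 2: -16 -> 46
Index 2 WAS the min and new value 46 > old min -16. Must rescan other elements to find the new min.
Needs rescan: yes

Answer: yes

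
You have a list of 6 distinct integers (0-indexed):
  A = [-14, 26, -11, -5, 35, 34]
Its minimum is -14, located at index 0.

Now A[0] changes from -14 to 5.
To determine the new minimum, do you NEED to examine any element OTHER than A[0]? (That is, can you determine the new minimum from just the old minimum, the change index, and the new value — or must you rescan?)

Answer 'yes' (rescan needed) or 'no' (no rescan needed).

Answer: yes

Derivation:
Old min = -14 at index 0
Change at index 0: -14 -> 5
Index 0 WAS the min and new value 5 > old min -14. Must rescan other elements to find the new min.
Needs rescan: yes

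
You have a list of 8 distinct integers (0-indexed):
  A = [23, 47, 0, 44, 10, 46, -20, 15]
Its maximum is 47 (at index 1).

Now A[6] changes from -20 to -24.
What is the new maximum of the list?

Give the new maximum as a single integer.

Old max = 47 (at index 1)
Change: A[6] -20 -> -24
Changed element was NOT the old max.
  New max = max(old_max, new_val) = max(47, -24) = 47

Answer: 47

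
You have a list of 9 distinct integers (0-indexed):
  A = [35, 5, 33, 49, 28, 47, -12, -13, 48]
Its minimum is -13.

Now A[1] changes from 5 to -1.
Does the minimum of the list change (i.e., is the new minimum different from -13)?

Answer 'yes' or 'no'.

Old min = -13
Change: A[1] 5 -> -1
Changed element was NOT the min; min changes only if -1 < -13.
New min = -13; changed? no

Answer: no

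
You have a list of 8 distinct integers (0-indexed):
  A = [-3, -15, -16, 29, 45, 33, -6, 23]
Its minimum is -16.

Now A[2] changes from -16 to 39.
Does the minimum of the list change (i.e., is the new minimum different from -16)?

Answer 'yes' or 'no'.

Old min = -16
Change: A[2] -16 -> 39
Changed element was the min; new min must be rechecked.
New min = -15; changed? yes

Answer: yes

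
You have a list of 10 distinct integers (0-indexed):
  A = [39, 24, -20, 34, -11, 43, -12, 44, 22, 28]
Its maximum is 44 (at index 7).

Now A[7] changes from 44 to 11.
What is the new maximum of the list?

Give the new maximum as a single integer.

Old max = 44 (at index 7)
Change: A[7] 44 -> 11
Changed element WAS the max -> may need rescan.
  Max of remaining elements: 43
  New max = max(11, 43) = 43

Answer: 43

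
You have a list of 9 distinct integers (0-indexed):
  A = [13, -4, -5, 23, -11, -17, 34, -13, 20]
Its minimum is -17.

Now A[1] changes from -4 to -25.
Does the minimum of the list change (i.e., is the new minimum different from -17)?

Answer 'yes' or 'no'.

Answer: yes

Derivation:
Old min = -17
Change: A[1] -4 -> -25
Changed element was NOT the min; min changes only if -25 < -17.
New min = -25; changed? yes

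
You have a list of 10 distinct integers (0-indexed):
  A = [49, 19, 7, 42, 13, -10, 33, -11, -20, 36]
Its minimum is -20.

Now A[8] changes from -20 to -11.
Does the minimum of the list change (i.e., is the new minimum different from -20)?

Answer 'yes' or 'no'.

Old min = -20
Change: A[8] -20 -> -11
Changed element was the min; new min must be rechecked.
New min = -11; changed? yes

Answer: yes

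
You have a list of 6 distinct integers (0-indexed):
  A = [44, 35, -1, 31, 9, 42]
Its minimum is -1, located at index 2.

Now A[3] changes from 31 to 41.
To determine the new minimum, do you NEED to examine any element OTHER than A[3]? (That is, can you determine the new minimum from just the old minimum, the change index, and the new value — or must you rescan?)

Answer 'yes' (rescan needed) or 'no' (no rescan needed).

Answer: no

Derivation:
Old min = -1 at index 2
Change at index 3: 31 -> 41
Index 3 was NOT the min. New min = min(-1, 41). No rescan of other elements needed.
Needs rescan: no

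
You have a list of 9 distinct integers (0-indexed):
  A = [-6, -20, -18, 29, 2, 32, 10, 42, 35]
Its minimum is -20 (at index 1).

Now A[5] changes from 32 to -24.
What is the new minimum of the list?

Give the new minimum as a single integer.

Old min = -20 (at index 1)
Change: A[5] 32 -> -24
Changed element was NOT the old min.
  New min = min(old_min, new_val) = min(-20, -24) = -24

Answer: -24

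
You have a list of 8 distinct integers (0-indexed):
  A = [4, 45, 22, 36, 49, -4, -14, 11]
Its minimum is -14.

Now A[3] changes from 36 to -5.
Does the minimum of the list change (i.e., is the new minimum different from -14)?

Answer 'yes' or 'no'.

Answer: no

Derivation:
Old min = -14
Change: A[3] 36 -> -5
Changed element was NOT the min; min changes only if -5 < -14.
New min = -14; changed? no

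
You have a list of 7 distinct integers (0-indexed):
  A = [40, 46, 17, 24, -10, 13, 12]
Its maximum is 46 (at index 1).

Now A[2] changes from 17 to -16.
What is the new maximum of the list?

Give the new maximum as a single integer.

Answer: 46

Derivation:
Old max = 46 (at index 1)
Change: A[2] 17 -> -16
Changed element was NOT the old max.
  New max = max(old_max, new_val) = max(46, -16) = 46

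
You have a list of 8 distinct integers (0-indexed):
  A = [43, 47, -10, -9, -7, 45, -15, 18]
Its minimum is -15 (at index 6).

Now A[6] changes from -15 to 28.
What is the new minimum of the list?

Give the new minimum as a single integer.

Old min = -15 (at index 6)
Change: A[6] -15 -> 28
Changed element WAS the min. Need to check: is 28 still <= all others?
  Min of remaining elements: -10
  New min = min(28, -10) = -10

Answer: -10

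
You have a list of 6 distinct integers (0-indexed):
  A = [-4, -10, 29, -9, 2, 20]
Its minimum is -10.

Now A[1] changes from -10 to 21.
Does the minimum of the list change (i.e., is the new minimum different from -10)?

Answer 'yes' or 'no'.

Answer: yes

Derivation:
Old min = -10
Change: A[1] -10 -> 21
Changed element was the min; new min must be rechecked.
New min = -9; changed? yes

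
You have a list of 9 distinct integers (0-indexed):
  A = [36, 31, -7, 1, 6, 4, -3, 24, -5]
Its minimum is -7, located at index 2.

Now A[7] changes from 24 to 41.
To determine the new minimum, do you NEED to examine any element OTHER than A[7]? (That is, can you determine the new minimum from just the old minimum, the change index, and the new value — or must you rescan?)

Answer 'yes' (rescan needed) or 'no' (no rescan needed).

Answer: no

Derivation:
Old min = -7 at index 2
Change at index 7: 24 -> 41
Index 7 was NOT the min. New min = min(-7, 41). No rescan of other elements needed.
Needs rescan: no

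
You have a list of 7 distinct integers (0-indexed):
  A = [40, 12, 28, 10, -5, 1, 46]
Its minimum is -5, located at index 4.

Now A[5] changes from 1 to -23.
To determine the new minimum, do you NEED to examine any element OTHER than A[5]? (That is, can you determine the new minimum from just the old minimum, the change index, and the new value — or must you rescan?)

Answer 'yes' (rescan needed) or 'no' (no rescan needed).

Old min = -5 at index 4
Change at index 5: 1 -> -23
Index 5 was NOT the min. New min = min(-5, -23). No rescan of other elements needed.
Needs rescan: no

Answer: no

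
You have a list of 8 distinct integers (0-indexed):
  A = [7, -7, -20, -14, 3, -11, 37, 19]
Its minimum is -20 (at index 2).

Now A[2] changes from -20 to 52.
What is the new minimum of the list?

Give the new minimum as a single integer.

Answer: -14

Derivation:
Old min = -20 (at index 2)
Change: A[2] -20 -> 52
Changed element WAS the min. Need to check: is 52 still <= all others?
  Min of remaining elements: -14
  New min = min(52, -14) = -14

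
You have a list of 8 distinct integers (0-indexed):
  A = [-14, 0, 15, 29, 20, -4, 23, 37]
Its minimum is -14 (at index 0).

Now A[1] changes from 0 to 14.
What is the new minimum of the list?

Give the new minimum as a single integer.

Old min = -14 (at index 0)
Change: A[1] 0 -> 14
Changed element was NOT the old min.
  New min = min(old_min, new_val) = min(-14, 14) = -14

Answer: -14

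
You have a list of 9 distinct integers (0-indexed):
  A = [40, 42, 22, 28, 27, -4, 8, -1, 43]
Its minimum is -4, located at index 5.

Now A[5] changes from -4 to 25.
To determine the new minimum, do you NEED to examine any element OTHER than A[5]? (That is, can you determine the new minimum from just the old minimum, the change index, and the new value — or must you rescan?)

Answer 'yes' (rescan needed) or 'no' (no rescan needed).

Old min = -4 at index 5
Change at index 5: -4 -> 25
Index 5 WAS the min and new value 25 > old min -4. Must rescan other elements to find the new min.
Needs rescan: yes

Answer: yes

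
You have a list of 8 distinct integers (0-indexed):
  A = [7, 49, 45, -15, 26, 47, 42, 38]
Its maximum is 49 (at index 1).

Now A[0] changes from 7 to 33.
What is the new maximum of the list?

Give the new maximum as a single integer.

Answer: 49

Derivation:
Old max = 49 (at index 1)
Change: A[0] 7 -> 33
Changed element was NOT the old max.
  New max = max(old_max, new_val) = max(49, 33) = 49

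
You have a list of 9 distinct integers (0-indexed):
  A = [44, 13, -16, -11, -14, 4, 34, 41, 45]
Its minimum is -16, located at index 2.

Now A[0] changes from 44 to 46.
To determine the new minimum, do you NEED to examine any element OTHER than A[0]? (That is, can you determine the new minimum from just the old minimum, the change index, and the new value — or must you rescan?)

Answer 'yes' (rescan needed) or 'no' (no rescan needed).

Old min = -16 at index 2
Change at index 0: 44 -> 46
Index 0 was NOT the min. New min = min(-16, 46). No rescan of other elements needed.
Needs rescan: no

Answer: no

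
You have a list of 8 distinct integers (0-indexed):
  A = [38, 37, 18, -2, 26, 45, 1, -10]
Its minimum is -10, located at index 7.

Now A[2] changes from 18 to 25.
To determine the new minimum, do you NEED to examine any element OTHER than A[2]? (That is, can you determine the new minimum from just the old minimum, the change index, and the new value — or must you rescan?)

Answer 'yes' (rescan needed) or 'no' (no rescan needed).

Old min = -10 at index 7
Change at index 2: 18 -> 25
Index 2 was NOT the min. New min = min(-10, 25). No rescan of other elements needed.
Needs rescan: no

Answer: no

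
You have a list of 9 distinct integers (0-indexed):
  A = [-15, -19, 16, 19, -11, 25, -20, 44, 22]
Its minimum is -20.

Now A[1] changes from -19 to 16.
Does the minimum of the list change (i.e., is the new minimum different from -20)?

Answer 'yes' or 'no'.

Answer: no

Derivation:
Old min = -20
Change: A[1] -19 -> 16
Changed element was NOT the min; min changes only if 16 < -20.
New min = -20; changed? no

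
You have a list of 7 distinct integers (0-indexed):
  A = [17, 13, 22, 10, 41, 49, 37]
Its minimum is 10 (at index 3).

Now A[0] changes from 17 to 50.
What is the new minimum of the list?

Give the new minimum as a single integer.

Answer: 10

Derivation:
Old min = 10 (at index 3)
Change: A[0] 17 -> 50
Changed element was NOT the old min.
  New min = min(old_min, new_val) = min(10, 50) = 10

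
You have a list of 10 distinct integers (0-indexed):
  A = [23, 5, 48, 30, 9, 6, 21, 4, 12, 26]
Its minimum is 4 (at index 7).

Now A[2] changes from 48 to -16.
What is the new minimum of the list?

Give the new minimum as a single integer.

Old min = 4 (at index 7)
Change: A[2] 48 -> -16
Changed element was NOT the old min.
  New min = min(old_min, new_val) = min(4, -16) = -16

Answer: -16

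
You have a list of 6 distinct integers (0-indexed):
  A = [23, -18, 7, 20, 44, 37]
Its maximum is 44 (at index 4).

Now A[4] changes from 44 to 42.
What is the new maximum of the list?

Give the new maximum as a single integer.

Answer: 42

Derivation:
Old max = 44 (at index 4)
Change: A[4] 44 -> 42
Changed element WAS the max -> may need rescan.
  Max of remaining elements: 37
  New max = max(42, 37) = 42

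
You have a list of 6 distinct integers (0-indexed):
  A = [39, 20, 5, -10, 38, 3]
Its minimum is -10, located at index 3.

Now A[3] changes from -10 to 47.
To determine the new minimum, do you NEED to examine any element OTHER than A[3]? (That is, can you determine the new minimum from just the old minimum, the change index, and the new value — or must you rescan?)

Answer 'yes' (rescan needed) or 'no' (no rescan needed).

Old min = -10 at index 3
Change at index 3: -10 -> 47
Index 3 WAS the min and new value 47 > old min -10. Must rescan other elements to find the new min.
Needs rescan: yes

Answer: yes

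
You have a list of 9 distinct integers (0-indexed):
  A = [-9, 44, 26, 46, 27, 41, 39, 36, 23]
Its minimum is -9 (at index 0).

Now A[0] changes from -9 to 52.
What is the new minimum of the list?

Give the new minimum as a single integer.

Answer: 23

Derivation:
Old min = -9 (at index 0)
Change: A[0] -9 -> 52
Changed element WAS the min. Need to check: is 52 still <= all others?
  Min of remaining elements: 23
  New min = min(52, 23) = 23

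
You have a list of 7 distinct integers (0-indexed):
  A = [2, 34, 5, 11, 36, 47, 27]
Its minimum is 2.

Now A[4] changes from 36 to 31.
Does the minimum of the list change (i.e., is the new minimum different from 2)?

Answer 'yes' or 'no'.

Answer: no

Derivation:
Old min = 2
Change: A[4] 36 -> 31
Changed element was NOT the min; min changes only if 31 < 2.
New min = 2; changed? no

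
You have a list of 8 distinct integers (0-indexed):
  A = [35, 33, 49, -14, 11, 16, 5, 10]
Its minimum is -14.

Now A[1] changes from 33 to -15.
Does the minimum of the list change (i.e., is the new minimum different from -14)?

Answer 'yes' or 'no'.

Answer: yes

Derivation:
Old min = -14
Change: A[1] 33 -> -15
Changed element was NOT the min; min changes only if -15 < -14.
New min = -15; changed? yes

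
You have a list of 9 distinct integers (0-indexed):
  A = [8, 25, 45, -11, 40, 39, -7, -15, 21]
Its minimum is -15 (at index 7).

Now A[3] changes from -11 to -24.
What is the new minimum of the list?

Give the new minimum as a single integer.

Answer: -24

Derivation:
Old min = -15 (at index 7)
Change: A[3] -11 -> -24
Changed element was NOT the old min.
  New min = min(old_min, new_val) = min(-15, -24) = -24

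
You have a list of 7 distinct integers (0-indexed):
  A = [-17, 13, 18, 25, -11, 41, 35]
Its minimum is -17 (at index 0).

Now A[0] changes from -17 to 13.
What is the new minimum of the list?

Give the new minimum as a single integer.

Answer: -11

Derivation:
Old min = -17 (at index 0)
Change: A[0] -17 -> 13
Changed element WAS the min. Need to check: is 13 still <= all others?
  Min of remaining elements: -11
  New min = min(13, -11) = -11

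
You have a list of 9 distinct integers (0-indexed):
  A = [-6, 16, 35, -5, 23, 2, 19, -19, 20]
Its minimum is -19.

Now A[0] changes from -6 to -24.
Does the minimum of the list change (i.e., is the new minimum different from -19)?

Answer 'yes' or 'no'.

Old min = -19
Change: A[0] -6 -> -24
Changed element was NOT the min; min changes only if -24 < -19.
New min = -24; changed? yes

Answer: yes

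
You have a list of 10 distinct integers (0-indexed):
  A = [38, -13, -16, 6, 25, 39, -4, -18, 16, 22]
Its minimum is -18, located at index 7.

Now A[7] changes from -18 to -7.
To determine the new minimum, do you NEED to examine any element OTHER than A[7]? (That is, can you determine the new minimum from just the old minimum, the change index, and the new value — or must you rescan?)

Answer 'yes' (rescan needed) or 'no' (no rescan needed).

Answer: yes

Derivation:
Old min = -18 at index 7
Change at index 7: -18 -> -7
Index 7 WAS the min and new value -7 > old min -18. Must rescan other elements to find the new min.
Needs rescan: yes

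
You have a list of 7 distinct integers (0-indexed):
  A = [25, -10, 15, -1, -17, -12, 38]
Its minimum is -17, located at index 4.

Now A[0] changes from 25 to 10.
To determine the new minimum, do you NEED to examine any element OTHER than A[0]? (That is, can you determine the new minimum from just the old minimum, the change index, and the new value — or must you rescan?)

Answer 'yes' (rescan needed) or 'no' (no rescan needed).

Answer: no

Derivation:
Old min = -17 at index 4
Change at index 0: 25 -> 10
Index 0 was NOT the min. New min = min(-17, 10). No rescan of other elements needed.
Needs rescan: no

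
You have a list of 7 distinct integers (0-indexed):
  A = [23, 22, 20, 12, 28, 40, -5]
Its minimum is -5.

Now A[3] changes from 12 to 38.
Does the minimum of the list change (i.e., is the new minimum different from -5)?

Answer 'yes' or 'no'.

Answer: no

Derivation:
Old min = -5
Change: A[3] 12 -> 38
Changed element was NOT the min; min changes only if 38 < -5.
New min = -5; changed? no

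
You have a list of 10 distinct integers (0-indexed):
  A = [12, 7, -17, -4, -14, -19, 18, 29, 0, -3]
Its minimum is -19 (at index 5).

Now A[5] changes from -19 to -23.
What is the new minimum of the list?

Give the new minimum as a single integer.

Answer: -23

Derivation:
Old min = -19 (at index 5)
Change: A[5] -19 -> -23
Changed element WAS the min. Need to check: is -23 still <= all others?
  Min of remaining elements: -17
  New min = min(-23, -17) = -23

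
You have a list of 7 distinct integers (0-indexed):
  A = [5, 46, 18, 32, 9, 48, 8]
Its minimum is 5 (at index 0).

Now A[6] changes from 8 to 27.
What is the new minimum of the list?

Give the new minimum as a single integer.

Answer: 5

Derivation:
Old min = 5 (at index 0)
Change: A[6] 8 -> 27
Changed element was NOT the old min.
  New min = min(old_min, new_val) = min(5, 27) = 5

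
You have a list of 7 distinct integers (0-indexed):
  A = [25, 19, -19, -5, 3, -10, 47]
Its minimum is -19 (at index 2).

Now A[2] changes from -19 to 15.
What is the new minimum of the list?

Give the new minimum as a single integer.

Answer: -10

Derivation:
Old min = -19 (at index 2)
Change: A[2] -19 -> 15
Changed element WAS the min. Need to check: is 15 still <= all others?
  Min of remaining elements: -10
  New min = min(15, -10) = -10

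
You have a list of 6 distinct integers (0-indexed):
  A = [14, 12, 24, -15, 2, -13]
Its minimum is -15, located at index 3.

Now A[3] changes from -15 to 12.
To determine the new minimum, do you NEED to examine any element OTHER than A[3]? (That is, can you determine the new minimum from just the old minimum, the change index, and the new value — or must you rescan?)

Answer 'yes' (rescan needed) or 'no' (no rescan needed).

Answer: yes

Derivation:
Old min = -15 at index 3
Change at index 3: -15 -> 12
Index 3 WAS the min and new value 12 > old min -15. Must rescan other elements to find the new min.
Needs rescan: yes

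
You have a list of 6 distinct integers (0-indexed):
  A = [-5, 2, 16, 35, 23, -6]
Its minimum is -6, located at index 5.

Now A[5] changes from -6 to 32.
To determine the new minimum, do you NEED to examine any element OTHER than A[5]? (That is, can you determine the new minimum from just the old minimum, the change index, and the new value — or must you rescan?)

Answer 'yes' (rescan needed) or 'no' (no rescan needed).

Answer: yes

Derivation:
Old min = -6 at index 5
Change at index 5: -6 -> 32
Index 5 WAS the min and new value 32 > old min -6. Must rescan other elements to find the new min.
Needs rescan: yes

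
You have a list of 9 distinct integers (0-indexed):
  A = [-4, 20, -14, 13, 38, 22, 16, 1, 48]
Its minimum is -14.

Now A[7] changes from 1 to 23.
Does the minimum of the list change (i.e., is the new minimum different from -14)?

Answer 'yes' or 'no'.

Old min = -14
Change: A[7] 1 -> 23
Changed element was NOT the min; min changes only if 23 < -14.
New min = -14; changed? no

Answer: no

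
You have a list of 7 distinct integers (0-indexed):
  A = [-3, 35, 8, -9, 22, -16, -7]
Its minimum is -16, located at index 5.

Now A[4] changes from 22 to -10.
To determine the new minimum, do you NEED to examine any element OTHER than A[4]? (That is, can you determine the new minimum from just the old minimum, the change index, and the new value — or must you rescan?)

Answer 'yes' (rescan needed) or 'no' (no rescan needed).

Old min = -16 at index 5
Change at index 4: 22 -> -10
Index 4 was NOT the min. New min = min(-16, -10). No rescan of other elements needed.
Needs rescan: no

Answer: no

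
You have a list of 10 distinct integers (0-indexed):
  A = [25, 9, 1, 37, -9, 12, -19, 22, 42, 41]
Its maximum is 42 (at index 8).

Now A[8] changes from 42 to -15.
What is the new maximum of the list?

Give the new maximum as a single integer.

Answer: 41

Derivation:
Old max = 42 (at index 8)
Change: A[8] 42 -> -15
Changed element WAS the max -> may need rescan.
  Max of remaining elements: 41
  New max = max(-15, 41) = 41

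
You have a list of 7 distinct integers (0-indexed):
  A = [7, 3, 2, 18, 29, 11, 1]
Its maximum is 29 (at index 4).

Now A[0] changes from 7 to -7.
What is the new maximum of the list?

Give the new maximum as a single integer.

Answer: 29

Derivation:
Old max = 29 (at index 4)
Change: A[0] 7 -> -7
Changed element was NOT the old max.
  New max = max(old_max, new_val) = max(29, -7) = 29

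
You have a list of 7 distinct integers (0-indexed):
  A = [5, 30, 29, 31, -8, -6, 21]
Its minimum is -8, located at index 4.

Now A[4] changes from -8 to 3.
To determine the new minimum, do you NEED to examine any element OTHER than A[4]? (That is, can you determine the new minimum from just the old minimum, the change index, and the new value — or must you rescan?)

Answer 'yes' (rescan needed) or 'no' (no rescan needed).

Answer: yes

Derivation:
Old min = -8 at index 4
Change at index 4: -8 -> 3
Index 4 WAS the min and new value 3 > old min -8. Must rescan other elements to find the new min.
Needs rescan: yes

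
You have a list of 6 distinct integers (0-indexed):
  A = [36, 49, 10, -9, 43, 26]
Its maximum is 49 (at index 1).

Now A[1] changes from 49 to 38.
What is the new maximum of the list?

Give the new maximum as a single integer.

Answer: 43

Derivation:
Old max = 49 (at index 1)
Change: A[1] 49 -> 38
Changed element WAS the max -> may need rescan.
  Max of remaining elements: 43
  New max = max(38, 43) = 43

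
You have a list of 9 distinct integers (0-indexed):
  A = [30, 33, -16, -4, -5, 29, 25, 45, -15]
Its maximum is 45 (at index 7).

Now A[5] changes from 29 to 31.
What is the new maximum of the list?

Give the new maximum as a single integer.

Answer: 45

Derivation:
Old max = 45 (at index 7)
Change: A[5] 29 -> 31
Changed element was NOT the old max.
  New max = max(old_max, new_val) = max(45, 31) = 45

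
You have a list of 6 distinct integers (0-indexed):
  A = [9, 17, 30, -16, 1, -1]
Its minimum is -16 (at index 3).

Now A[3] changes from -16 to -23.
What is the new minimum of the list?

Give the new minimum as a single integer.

Answer: -23

Derivation:
Old min = -16 (at index 3)
Change: A[3] -16 -> -23
Changed element WAS the min. Need to check: is -23 still <= all others?
  Min of remaining elements: -1
  New min = min(-23, -1) = -23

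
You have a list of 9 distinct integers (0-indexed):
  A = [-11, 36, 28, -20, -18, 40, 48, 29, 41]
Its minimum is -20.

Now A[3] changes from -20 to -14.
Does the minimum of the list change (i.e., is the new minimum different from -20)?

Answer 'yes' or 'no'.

Old min = -20
Change: A[3] -20 -> -14
Changed element was the min; new min must be rechecked.
New min = -18; changed? yes

Answer: yes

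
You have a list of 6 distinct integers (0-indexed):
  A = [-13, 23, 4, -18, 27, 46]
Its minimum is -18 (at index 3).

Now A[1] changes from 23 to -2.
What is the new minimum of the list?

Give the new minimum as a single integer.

Answer: -18

Derivation:
Old min = -18 (at index 3)
Change: A[1] 23 -> -2
Changed element was NOT the old min.
  New min = min(old_min, new_val) = min(-18, -2) = -18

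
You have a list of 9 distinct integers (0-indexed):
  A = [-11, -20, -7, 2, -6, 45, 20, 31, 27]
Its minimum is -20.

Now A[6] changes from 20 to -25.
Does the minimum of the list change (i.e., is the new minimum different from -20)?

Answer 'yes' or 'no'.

Answer: yes

Derivation:
Old min = -20
Change: A[6] 20 -> -25
Changed element was NOT the min; min changes only if -25 < -20.
New min = -25; changed? yes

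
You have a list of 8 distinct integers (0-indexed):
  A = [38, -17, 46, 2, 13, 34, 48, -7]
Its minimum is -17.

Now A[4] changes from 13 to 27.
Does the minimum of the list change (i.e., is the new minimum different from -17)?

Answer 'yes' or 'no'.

Answer: no

Derivation:
Old min = -17
Change: A[4] 13 -> 27
Changed element was NOT the min; min changes only if 27 < -17.
New min = -17; changed? no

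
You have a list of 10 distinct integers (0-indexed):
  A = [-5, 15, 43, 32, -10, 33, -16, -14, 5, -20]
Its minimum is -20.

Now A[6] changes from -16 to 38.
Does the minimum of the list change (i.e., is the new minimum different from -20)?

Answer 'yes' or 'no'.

Old min = -20
Change: A[6] -16 -> 38
Changed element was NOT the min; min changes only if 38 < -20.
New min = -20; changed? no

Answer: no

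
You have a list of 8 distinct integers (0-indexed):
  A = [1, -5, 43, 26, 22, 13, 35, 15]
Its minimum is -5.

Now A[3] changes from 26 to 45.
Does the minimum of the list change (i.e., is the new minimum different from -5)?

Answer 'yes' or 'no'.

Answer: no

Derivation:
Old min = -5
Change: A[3] 26 -> 45
Changed element was NOT the min; min changes only if 45 < -5.
New min = -5; changed? no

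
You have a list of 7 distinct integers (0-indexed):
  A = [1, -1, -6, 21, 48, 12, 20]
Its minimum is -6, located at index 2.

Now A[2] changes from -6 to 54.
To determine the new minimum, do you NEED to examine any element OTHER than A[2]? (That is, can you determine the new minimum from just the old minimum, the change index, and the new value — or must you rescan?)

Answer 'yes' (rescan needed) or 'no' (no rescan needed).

Old min = -6 at index 2
Change at index 2: -6 -> 54
Index 2 WAS the min and new value 54 > old min -6. Must rescan other elements to find the new min.
Needs rescan: yes

Answer: yes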